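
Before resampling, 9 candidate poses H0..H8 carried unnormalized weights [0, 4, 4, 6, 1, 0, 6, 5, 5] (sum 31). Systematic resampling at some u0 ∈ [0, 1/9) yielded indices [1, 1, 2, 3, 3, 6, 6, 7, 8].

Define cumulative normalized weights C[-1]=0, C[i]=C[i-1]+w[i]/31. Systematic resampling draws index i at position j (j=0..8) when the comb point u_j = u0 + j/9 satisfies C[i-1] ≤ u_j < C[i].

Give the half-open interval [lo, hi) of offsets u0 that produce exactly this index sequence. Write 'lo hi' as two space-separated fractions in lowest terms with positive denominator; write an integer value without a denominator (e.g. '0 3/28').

C = [0, 4/31, 8/31, 14/31, 15/31, 15/31, 21/31, 26/31, 1]
j=0 picked index 1: u0 ∈ [0, 4/31)
j=1 picked index 1: u0 ∈ [-1/9, 5/279)
j=2 picked index 2: u0 ∈ [-26/279, 10/279)
j=3 picked index 3: u0 ∈ [-7/93, 11/93)
j=4 picked index 3: u0 ∈ [-52/279, 2/279)
j=5 picked index 6: u0 ∈ [-20/279, 34/279)
j=6 picked index 6: u0 ∈ [-17/93, 1/93)
j=7 picked index 7: u0 ∈ [-28/279, 17/279)
j=8 picked index 8: u0 ∈ [-14/279, 1/9)
intersection: [0, 2/279)

0 2/279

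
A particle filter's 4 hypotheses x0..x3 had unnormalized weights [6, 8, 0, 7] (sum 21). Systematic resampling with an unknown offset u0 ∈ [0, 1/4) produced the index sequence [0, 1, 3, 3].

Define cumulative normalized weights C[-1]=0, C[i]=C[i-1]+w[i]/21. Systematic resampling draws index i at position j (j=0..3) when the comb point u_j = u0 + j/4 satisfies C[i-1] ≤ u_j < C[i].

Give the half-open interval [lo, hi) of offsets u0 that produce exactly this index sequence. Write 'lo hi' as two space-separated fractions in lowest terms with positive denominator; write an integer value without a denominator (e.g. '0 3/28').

C = [2/7, 2/3, 2/3, 1]
j=0 picked index 0: u0 ∈ [0, 2/7)
j=1 picked index 1: u0 ∈ [1/28, 5/12)
j=2 picked index 3: u0 ∈ [1/6, 1/2)
j=3 picked index 3: u0 ∈ [-1/12, 1/4)
intersection: [1/6, 1/4)

1/6 1/4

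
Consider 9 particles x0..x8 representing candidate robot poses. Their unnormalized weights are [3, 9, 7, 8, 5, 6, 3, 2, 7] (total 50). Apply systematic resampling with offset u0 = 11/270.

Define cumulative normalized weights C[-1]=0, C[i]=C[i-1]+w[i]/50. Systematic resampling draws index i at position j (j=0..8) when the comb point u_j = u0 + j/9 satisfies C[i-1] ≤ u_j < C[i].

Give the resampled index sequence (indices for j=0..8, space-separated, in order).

C = [3/50, 6/25, 19/50, 27/50, 16/25, 19/25, 41/50, 43/50, 1]
j=0: u_0=11/270 ∈ [0, 3/50) → index 0
j=1: u_1=41/270 ∈ [3/50, 6/25) → index 1
j=2: u_2=71/270 ∈ [6/25, 19/50) → index 2
j=3: u_3=101/270 ∈ [6/25, 19/50) → index 2
j=4: u_4=131/270 ∈ [19/50, 27/50) → index 3
j=5: u_5=161/270 ∈ [27/50, 16/25) → index 4
j=6: u_6=191/270 ∈ [16/25, 19/25) → index 5
j=7: u_7=221/270 ∈ [19/25, 41/50) → index 6
j=8: u_8=251/270 ∈ [43/50, 1) → index 8

0 1 2 2 3 4 5 6 8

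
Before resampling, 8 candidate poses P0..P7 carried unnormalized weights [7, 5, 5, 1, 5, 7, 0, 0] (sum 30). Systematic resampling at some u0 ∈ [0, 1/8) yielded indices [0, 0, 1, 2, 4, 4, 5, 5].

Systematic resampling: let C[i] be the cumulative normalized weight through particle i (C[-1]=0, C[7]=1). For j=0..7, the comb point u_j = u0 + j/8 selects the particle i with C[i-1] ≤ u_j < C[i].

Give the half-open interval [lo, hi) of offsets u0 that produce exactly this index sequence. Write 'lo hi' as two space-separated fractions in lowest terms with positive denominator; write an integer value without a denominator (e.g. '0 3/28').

1/10 13/120

C = [7/30, 2/5, 17/30, 3/5, 23/30, 1, 1, 1]
j=0 picked index 0: u0 ∈ [0, 7/30)
j=1 picked index 0: u0 ∈ [-1/8, 13/120)
j=2 picked index 1: u0 ∈ [-1/60, 3/20)
j=3 picked index 2: u0 ∈ [1/40, 23/120)
j=4 picked index 4: u0 ∈ [1/10, 4/15)
j=5 picked index 4: u0 ∈ [-1/40, 17/120)
j=6 picked index 5: u0 ∈ [1/60, 1/4)
j=7 picked index 5: u0 ∈ [-13/120, 1/8)
intersection: [1/10, 13/120)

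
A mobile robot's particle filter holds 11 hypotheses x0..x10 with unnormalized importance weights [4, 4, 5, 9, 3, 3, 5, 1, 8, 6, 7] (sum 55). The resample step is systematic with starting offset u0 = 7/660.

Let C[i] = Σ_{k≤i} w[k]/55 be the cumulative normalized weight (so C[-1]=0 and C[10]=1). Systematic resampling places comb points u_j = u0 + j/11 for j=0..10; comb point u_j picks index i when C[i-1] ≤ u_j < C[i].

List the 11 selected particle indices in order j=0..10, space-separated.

0 1 2 3 3 5 6 8 8 9 10

C = [4/55, 8/55, 13/55, 2/5, 5/11, 28/55, 3/5, 34/55, 42/55, 48/55, 1]
j=0: u_0=7/660 ∈ [0, 4/55) → index 0
j=1: u_1=67/660 ∈ [4/55, 8/55) → index 1
j=2: u_2=127/660 ∈ [8/55, 13/55) → index 2
j=3: u_3=17/60 ∈ [13/55, 2/5) → index 3
j=4: u_4=247/660 ∈ [13/55, 2/5) → index 3
j=5: u_5=307/660 ∈ [5/11, 28/55) → index 5
j=6: u_6=367/660 ∈ [28/55, 3/5) → index 6
j=7: u_7=427/660 ∈ [34/55, 42/55) → index 8
j=8: u_8=487/660 ∈ [34/55, 42/55) → index 8
j=9: u_9=547/660 ∈ [42/55, 48/55) → index 9
j=10: u_10=607/660 ∈ [48/55, 1) → index 10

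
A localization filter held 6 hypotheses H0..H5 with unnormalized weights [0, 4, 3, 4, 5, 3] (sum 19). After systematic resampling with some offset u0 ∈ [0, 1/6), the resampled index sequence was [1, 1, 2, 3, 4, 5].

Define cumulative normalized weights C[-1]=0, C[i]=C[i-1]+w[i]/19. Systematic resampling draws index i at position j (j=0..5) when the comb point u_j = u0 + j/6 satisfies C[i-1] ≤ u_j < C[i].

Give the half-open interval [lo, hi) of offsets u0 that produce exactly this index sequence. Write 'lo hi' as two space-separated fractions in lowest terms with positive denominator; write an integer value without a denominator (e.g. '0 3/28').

1/114 2/57

C = [0, 4/19, 7/19, 11/19, 16/19, 1]
j=0 picked index 1: u0 ∈ [0, 4/19)
j=1 picked index 1: u0 ∈ [-1/6, 5/114)
j=2 picked index 2: u0 ∈ [-7/57, 2/57)
j=3 picked index 3: u0 ∈ [-5/38, 3/38)
j=4 picked index 4: u0 ∈ [-5/57, 10/57)
j=5 picked index 5: u0 ∈ [1/114, 1/6)
intersection: [1/114, 2/57)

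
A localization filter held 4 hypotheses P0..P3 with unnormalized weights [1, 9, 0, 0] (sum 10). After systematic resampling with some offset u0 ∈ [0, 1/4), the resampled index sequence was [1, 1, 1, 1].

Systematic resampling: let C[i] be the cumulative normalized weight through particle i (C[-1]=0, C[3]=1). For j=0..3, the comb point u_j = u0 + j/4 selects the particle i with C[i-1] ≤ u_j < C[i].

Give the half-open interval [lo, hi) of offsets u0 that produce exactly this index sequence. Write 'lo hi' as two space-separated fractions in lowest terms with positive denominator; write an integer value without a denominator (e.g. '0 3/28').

C = [1/10, 1, 1, 1]
j=0 picked index 1: u0 ∈ [1/10, 1)
j=1 picked index 1: u0 ∈ [-3/20, 3/4)
j=2 picked index 1: u0 ∈ [-2/5, 1/2)
j=3 picked index 1: u0 ∈ [-13/20, 1/4)
intersection: [1/10, 1/4)

1/10 1/4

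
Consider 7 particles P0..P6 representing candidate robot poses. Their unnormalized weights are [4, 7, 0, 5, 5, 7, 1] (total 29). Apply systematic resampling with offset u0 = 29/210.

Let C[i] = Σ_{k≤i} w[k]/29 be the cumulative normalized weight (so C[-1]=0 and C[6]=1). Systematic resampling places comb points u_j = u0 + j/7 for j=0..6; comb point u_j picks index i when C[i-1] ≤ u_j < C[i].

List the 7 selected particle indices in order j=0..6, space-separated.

C = [4/29, 11/29, 11/29, 16/29, 21/29, 28/29, 1]
j=0: u_0=29/210 ∈ [4/29, 11/29) → index 1
j=1: u_1=59/210 ∈ [4/29, 11/29) → index 1
j=2: u_2=89/210 ∈ [11/29, 16/29) → index 3
j=3: u_3=17/30 ∈ [16/29, 21/29) → index 4
j=4: u_4=149/210 ∈ [16/29, 21/29) → index 4
j=5: u_5=179/210 ∈ [21/29, 28/29) → index 5
j=6: u_6=209/210 ∈ [28/29, 1) → index 6

1 1 3 4 4 5 6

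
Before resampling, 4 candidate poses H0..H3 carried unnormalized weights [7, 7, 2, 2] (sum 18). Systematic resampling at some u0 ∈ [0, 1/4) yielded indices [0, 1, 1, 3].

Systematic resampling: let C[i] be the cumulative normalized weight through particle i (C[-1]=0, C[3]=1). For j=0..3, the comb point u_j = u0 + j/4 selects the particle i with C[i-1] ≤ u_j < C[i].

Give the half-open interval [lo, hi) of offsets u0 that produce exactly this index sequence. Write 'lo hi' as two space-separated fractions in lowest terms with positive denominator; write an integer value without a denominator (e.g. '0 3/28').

5/36 1/4

C = [7/18, 7/9, 8/9, 1]
j=0 picked index 0: u0 ∈ [0, 7/18)
j=1 picked index 1: u0 ∈ [5/36, 19/36)
j=2 picked index 1: u0 ∈ [-1/9, 5/18)
j=3 picked index 3: u0 ∈ [5/36, 1/4)
intersection: [5/36, 1/4)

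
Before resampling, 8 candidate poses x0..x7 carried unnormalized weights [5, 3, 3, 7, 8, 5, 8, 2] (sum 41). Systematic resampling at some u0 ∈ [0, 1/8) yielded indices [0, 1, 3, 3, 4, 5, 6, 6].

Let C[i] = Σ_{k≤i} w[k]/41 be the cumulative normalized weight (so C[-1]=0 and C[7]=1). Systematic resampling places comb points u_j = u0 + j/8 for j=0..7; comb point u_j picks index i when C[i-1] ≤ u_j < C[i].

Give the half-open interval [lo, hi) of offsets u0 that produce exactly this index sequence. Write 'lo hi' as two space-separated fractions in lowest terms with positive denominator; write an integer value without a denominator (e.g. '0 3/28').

C = [5/41, 8/41, 11/41, 18/41, 26/41, 31/41, 39/41, 1]
j=0 picked index 0: u0 ∈ [0, 5/41)
j=1 picked index 1: u0 ∈ [-1/328, 23/328)
j=2 picked index 3: u0 ∈ [3/164, 31/164)
j=3 picked index 3: u0 ∈ [-35/328, 21/328)
j=4 picked index 4: u0 ∈ [-5/82, 11/82)
j=5 picked index 5: u0 ∈ [3/328, 43/328)
j=6 picked index 6: u0 ∈ [1/164, 33/164)
j=7 picked index 6: u0 ∈ [-39/328, 25/328)
intersection: [3/164, 21/328)

3/164 21/328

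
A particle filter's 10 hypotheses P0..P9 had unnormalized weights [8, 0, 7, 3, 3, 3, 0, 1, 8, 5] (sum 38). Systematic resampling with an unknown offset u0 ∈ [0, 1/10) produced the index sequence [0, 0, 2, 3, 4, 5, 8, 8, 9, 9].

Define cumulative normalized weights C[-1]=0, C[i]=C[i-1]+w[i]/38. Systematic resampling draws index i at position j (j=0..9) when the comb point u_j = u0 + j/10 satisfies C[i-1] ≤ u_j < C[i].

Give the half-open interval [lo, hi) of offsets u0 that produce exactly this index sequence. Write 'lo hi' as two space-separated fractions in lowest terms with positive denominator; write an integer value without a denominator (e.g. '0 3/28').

C = [4/19, 4/19, 15/38, 9/19, 21/38, 12/19, 12/19, 25/38, 33/38, 1]
j=0 picked index 0: u0 ∈ [0, 4/19)
j=1 picked index 0: u0 ∈ [-1/10, 21/190)
j=2 picked index 2: u0 ∈ [1/95, 37/190)
j=3 picked index 3: u0 ∈ [9/95, 33/190)
j=4 picked index 4: u0 ∈ [7/95, 29/190)
j=5 picked index 5: u0 ∈ [1/19, 5/38)
j=6 picked index 8: u0 ∈ [11/190, 51/190)
j=7 picked index 8: u0 ∈ [-4/95, 16/95)
j=8 picked index 9: u0 ∈ [13/190, 1/5)
j=9 picked index 9: u0 ∈ [-3/95, 1/10)
intersection: [9/95, 1/10)

9/95 1/10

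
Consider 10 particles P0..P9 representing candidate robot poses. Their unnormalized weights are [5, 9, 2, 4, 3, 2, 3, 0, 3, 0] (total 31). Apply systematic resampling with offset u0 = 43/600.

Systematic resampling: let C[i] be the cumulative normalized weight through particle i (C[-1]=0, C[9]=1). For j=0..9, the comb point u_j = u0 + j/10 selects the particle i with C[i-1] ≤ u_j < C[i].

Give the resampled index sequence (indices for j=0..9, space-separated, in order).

C = [5/31, 14/31, 16/31, 20/31, 23/31, 25/31, 28/31, 28/31, 1, 1]
j=0: u_0=43/600 ∈ [0, 5/31) → index 0
j=1: u_1=103/600 ∈ [5/31, 14/31) → index 1
j=2: u_2=163/600 ∈ [5/31, 14/31) → index 1
j=3: u_3=223/600 ∈ [5/31, 14/31) → index 1
j=4: u_4=283/600 ∈ [14/31, 16/31) → index 2
j=5: u_5=343/600 ∈ [16/31, 20/31) → index 3
j=6: u_6=403/600 ∈ [20/31, 23/31) → index 4
j=7: u_7=463/600 ∈ [23/31, 25/31) → index 5
j=8: u_8=523/600 ∈ [25/31, 28/31) → index 6
j=9: u_9=583/600 ∈ [28/31, 1) → index 8

0 1 1 1 2 3 4 5 6 8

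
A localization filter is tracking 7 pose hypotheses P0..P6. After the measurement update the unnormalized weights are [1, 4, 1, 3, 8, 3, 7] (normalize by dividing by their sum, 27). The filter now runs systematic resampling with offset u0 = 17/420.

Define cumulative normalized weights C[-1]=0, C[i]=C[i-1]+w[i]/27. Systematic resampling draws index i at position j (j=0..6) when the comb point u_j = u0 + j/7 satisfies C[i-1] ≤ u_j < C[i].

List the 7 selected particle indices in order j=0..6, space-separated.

1 1 3 4 4 6 6

C = [1/27, 5/27, 2/9, 1/3, 17/27, 20/27, 1]
j=0: u_0=17/420 ∈ [1/27, 5/27) → index 1
j=1: u_1=11/60 ∈ [1/27, 5/27) → index 1
j=2: u_2=137/420 ∈ [2/9, 1/3) → index 3
j=3: u_3=197/420 ∈ [1/3, 17/27) → index 4
j=4: u_4=257/420 ∈ [1/3, 17/27) → index 4
j=5: u_5=317/420 ∈ [20/27, 1) → index 6
j=6: u_6=377/420 ∈ [20/27, 1) → index 6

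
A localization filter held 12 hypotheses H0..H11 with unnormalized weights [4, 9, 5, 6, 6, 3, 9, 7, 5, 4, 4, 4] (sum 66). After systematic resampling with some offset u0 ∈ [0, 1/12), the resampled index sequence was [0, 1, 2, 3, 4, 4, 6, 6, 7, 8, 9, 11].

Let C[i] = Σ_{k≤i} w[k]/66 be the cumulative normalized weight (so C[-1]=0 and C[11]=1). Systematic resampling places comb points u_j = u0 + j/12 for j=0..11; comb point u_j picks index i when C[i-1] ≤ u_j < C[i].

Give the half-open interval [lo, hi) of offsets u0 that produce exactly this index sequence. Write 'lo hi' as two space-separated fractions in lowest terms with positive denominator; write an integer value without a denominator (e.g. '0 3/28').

C = [2/33, 13/66, 3/11, 4/11, 5/11, 1/2, 7/11, 49/66, 9/11, 29/33, 31/33, 1]
j=0 picked index 0: u0 ∈ [0, 2/33)
j=1 picked index 1: u0 ∈ [-1/44, 5/44)
j=2 picked index 2: u0 ∈ [1/33, 7/66)
j=3 picked index 3: u0 ∈ [1/44, 5/44)
j=4 picked index 4: u0 ∈ [1/33, 4/33)
j=5 picked index 4: u0 ∈ [-7/132, 5/132)
j=6 picked index 6: u0 ∈ [0, 3/22)
j=7 picked index 6: u0 ∈ [-1/12, 7/132)
j=8 picked index 7: u0 ∈ [-1/33, 5/66)
j=9 picked index 8: u0 ∈ [-1/132, 3/44)
j=10 picked index 9: u0 ∈ [-1/66, 1/22)
j=11 picked index 11: u0 ∈ [1/44, 1/12)
intersection: [1/33, 5/132)

1/33 5/132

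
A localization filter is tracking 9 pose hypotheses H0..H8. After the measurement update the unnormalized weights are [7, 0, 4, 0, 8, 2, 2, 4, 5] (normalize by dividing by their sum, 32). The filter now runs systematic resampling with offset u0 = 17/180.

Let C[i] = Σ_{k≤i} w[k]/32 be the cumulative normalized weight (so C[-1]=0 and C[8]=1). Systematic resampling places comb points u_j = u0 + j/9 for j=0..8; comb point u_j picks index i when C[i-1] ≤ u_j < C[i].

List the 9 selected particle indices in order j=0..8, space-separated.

0 0 2 4 4 5 7 8 8

C = [7/32, 7/32, 11/32, 11/32, 19/32, 21/32, 23/32, 27/32, 1]
j=0: u_0=17/180 ∈ [0, 7/32) → index 0
j=1: u_1=37/180 ∈ [0, 7/32) → index 0
j=2: u_2=19/60 ∈ [7/32, 11/32) → index 2
j=3: u_3=77/180 ∈ [11/32, 19/32) → index 4
j=4: u_4=97/180 ∈ [11/32, 19/32) → index 4
j=5: u_5=13/20 ∈ [19/32, 21/32) → index 5
j=6: u_6=137/180 ∈ [23/32, 27/32) → index 7
j=7: u_7=157/180 ∈ [27/32, 1) → index 8
j=8: u_8=59/60 ∈ [27/32, 1) → index 8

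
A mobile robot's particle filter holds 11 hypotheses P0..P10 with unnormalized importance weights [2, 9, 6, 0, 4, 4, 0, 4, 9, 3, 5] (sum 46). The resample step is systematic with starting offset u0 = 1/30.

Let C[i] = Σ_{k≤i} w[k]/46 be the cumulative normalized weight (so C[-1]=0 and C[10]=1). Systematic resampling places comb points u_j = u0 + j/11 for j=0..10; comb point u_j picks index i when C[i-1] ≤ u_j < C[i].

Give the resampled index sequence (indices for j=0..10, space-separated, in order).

0 1 1 2 4 5 7 8 8 9 10

C = [1/23, 11/46, 17/46, 17/46, 21/46, 25/46, 25/46, 29/46, 19/23, 41/46, 1]
j=0: u_0=1/30 ∈ [0, 1/23) → index 0
j=1: u_1=41/330 ∈ [1/23, 11/46) → index 1
j=2: u_2=71/330 ∈ [1/23, 11/46) → index 1
j=3: u_3=101/330 ∈ [11/46, 17/46) → index 2
j=4: u_4=131/330 ∈ [17/46, 21/46) → index 4
j=5: u_5=161/330 ∈ [21/46, 25/46) → index 5
j=6: u_6=191/330 ∈ [25/46, 29/46) → index 7
j=7: u_7=221/330 ∈ [29/46, 19/23) → index 8
j=8: u_8=251/330 ∈ [29/46, 19/23) → index 8
j=9: u_9=281/330 ∈ [19/23, 41/46) → index 9
j=10: u_10=311/330 ∈ [41/46, 1) → index 10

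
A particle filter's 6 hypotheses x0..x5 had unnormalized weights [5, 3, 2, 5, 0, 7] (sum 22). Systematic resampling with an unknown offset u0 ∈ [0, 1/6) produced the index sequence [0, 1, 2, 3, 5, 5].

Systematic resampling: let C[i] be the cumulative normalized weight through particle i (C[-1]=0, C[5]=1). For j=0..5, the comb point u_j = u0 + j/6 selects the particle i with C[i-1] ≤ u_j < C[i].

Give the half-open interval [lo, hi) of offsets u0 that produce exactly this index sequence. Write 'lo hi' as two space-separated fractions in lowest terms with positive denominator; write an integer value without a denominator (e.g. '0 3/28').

2/33 4/33

C = [5/22, 4/11, 5/11, 15/22, 15/22, 1]
j=0 picked index 0: u0 ∈ [0, 5/22)
j=1 picked index 1: u0 ∈ [2/33, 13/66)
j=2 picked index 2: u0 ∈ [1/33, 4/33)
j=3 picked index 3: u0 ∈ [-1/22, 2/11)
j=4 picked index 5: u0 ∈ [1/66, 1/3)
j=5 picked index 5: u0 ∈ [-5/33, 1/6)
intersection: [2/33, 4/33)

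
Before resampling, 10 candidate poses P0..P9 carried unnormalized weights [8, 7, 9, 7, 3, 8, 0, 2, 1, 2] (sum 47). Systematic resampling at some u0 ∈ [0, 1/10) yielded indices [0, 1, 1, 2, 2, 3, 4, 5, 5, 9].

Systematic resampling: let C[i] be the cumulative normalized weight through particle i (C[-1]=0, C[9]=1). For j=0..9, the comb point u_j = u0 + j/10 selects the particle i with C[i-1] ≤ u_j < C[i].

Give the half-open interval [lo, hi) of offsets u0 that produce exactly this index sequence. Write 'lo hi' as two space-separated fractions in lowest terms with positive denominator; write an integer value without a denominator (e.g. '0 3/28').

C = [8/47, 15/47, 24/47, 31/47, 34/47, 42/47, 42/47, 44/47, 45/47, 1]
j=0 picked index 0: u0 ∈ [0, 8/47)
j=1 picked index 1: u0 ∈ [33/470, 103/470)
j=2 picked index 1: u0 ∈ [-7/235, 28/235)
j=3 picked index 2: u0 ∈ [9/470, 99/470)
j=4 picked index 2: u0 ∈ [-19/235, 26/235)
j=5 picked index 3: u0 ∈ [1/94, 15/94)
j=6 picked index 4: u0 ∈ [14/235, 29/235)
j=7 picked index 5: u0 ∈ [11/470, 91/470)
j=8 picked index 5: u0 ∈ [-18/235, 22/235)
j=9 picked index 9: u0 ∈ [27/470, 1/10)
intersection: [33/470, 22/235)

33/470 22/235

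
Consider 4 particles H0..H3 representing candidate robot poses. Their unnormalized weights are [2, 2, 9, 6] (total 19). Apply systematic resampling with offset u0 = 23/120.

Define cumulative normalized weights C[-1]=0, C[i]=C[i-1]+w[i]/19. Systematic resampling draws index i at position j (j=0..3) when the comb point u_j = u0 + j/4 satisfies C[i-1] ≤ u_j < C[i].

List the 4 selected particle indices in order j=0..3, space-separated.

1 2 3 3

C = [2/19, 4/19, 13/19, 1]
j=0: u_0=23/120 ∈ [2/19, 4/19) → index 1
j=1: u_1=53/120 ∈ [4/19, 13/19) → index 2
j=2: u_2=83/120 ∈ [13/19, 1) → index 3
j=3: u_3=113/120 ∈ [13/19, 1) → index 3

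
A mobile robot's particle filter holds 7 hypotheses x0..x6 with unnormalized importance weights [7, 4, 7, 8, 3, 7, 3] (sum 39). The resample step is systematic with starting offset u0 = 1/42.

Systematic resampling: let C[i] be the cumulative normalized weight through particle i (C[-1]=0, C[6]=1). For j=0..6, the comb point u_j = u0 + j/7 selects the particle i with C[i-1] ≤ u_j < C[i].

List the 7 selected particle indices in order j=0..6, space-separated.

0 0 2 2 3 4 5

C = [7/39, 11/39, 6/13, 2/3, 29/39, 12/13, 1]
j=0: u_0=1/42 ∈ [0, 7/39) → index 0
j=1: u_1=1/6 ∈ [0, 7/39) → index 0
j=2: u_2=13/42 ∈ [11/39, 6/13) → index 2
j=3: u_3=19/42 ∈ [11/39, 6/13) → index 2
j=4: u_4=25/42 ∈ [6/13, 2/3) → index 3
j=5: u_5=31/42 ∈ [2/3, 29/39) → index 4
j=6: u_6=37/42 ∈ [29/39, 12/13) → index 5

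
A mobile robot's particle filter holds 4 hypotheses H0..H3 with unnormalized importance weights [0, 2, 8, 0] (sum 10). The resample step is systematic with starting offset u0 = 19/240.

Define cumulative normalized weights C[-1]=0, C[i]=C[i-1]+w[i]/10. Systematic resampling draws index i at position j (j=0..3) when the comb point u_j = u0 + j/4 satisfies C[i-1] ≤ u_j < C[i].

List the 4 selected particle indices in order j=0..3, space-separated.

C = [0, 1/5, 1, 1]
j=0: u_0=19/240 ∈ [0, 1/5) → index 1
j=1: u_1=79/240 ∈ [1/5, 1) → index 2
j=2: u_2=139/240 ∈ [1/5, 1) → index 2
j=3: u_3=199/240 ∈ [1/5, 1) → index 2

1 2 2 2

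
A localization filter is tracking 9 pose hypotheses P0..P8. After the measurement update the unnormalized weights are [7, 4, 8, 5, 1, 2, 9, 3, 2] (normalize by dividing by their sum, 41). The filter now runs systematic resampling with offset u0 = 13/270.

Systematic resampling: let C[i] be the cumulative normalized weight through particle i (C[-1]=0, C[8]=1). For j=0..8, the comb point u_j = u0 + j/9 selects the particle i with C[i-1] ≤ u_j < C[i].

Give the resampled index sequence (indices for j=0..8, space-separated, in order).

C = [7/41, 11/41, 19/41, 24/41, 25/41, 27/41, 36/41, 39/41, 1]
j=0: u_0=13/270 ∈ [0, 7/41) → index 0
j=1: u_1=43/270 ∈ [0, 7/41) → index 0
j=2: u_2=73/270 ∈ [11/41, 19/41) → index 2
j=3: u_3=103/270 ∈ [11/41, 19/41) → index 2
j=4: u_4=133/270 ∈ [19/41, 24/41) → index 3
j=5: u_5=163/270 ∈ [24/41, 25/41) → index 4
j=6: u_6=193/270 ∈ [27/41, 36/41) → index 6
j=7: u_7=223/270 ∈ [27/41, 36/41) → index 6
j=8: u_8=253/270 ∈ [36/41, 39/41) → index 7

0 0 2 2 3 4 6 6 7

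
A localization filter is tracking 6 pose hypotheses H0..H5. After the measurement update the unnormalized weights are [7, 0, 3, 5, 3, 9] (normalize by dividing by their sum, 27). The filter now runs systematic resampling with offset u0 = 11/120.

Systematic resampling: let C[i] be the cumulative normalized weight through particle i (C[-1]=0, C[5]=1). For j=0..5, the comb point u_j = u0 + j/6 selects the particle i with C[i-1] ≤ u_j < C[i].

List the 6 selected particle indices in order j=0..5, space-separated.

0 0 3 4 5 5

C = [7/27, 7/27, 10/27, 5/9, 2/3, 1]
j=0: u_0=11/120 ∈ [0, 7/27) → index 0
j=1: u_1=31/120 ∈ [0, 7/27) → index 0
j=2: u_2=17/40 ∈ [10/27, 5/9) → index 3
j=3: u_3=71/120 ∈ [5/9, 2/3) → index 4
j=4: u_4=91/120 ∈ [2/3, 1) → index 5
j=5: u_5=37/40 ∈ [2/3, 1) → index 5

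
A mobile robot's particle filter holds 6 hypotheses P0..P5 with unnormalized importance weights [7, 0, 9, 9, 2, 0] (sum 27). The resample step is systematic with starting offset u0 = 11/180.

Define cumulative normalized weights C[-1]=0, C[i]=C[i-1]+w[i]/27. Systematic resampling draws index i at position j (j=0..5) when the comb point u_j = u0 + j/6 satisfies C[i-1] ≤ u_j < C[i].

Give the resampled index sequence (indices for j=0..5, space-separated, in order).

0 0 2 2 3 3

C = [7/27, 7/27, 16/27, 25/27, 1, 1]
j=0: u_0=11/180 ∈ [0, 7/27) → index 0
j=1: u_1=41/180 ∈ [0, 7/27) → index 0
j=2: u_2=71/180 ∈ [7/27, 16/27) → index 2
j=3: u_3=101/180 ∈ [7/27, 16/27) → index 2
j=4: u_4=131/180 ∈ [16/27, 25/27) → index 3
j=5: u_5=161/180 ∈ [16/27, 25/27) → index 3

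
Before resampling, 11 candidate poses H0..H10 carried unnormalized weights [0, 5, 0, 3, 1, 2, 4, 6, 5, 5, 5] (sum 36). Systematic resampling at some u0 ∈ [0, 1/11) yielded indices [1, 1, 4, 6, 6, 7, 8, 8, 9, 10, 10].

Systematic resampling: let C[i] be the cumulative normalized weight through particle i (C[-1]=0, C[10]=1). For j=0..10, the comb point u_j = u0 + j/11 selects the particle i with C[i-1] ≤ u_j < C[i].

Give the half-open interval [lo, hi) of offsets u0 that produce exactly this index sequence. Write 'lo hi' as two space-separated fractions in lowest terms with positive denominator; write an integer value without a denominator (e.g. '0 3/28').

17/396 19/396

C = [0, 5/36, 5/36, 2/9, 1/4, 11/36, 5/12, 7/12, 13/18, 31/36, 1]
j=0 picked index 1: u0 ∈ [0, 5/36)
j=1 picked index 1: u0 ∈ [-1/11, 19/396)
j=2 picked index 4: u0 ∈ [4/99, 3/44)
j=3 picked index 6: u0 ∈ [13/396, 19/132)
j=4 picked index 6: u0 ∈ [-23/396, 7/132)
j=5 picked index 7: u0 ∈ [-5/132, 17/132)
j=6 picked index 8: u0 ∈ [5/132, 35/198)
j=7 picked index 8: u0 ∈ [-7/132, 17/198)
j=8 picked index 9: u0 ∈ [-1/198, 53/396)
j=9 picked index 10: u0 ∈ [17/396, 2/11)
j=10 picked index 10: u0 ∈ [-19/396, 1/11)
intersection: [17/396, 19/396)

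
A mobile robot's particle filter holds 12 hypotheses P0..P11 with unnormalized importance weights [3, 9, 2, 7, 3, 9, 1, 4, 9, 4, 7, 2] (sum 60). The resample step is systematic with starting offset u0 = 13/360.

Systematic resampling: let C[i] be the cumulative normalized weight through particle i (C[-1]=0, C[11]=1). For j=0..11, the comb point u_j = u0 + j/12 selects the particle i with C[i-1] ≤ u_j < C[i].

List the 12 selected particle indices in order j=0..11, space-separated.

0 1 2 3 4 5 5 7 8 9 10 10

C = [1/20, 1/5, 7/30, 7/20, 2/5, 11/20, 17/30, 19/30, 47/60, 17/20, 29/30, 1]
j=0: u_0=13/360 ∈ [0, 1/20) → index 0
j=1: u_1=43/360 ∈ [1/20, 1/5) → index 1
j=2: u_2=73/360 ∈ [1/5, 7/30) → index 2
j=3: u_3=103/360 ∈ [7/30, 7/20) → index 3
j=4: u_4=133/360 ∈ [7/20, 2/5) → index 4
j=5: u_5=163/360 ∈ [2/5, 11/20) → index 5
j=6: u_6=193/360 ∈ [2/5, 11/20) → index 5
j=7: u_7=223/360 ∈ [17/30, 19/30) → index 7
j=8: u_8=253/360 ∈ [19/30, 47/60) → index 8
j=9: u_9=283/360 ∈ [47/60, 17/20) → index 9
j=10: u_10=313/360 ∈ [17/20, 29/30) → index 10
j=11: u_11=343/360 ∈ [17/20, 29/30) → index 10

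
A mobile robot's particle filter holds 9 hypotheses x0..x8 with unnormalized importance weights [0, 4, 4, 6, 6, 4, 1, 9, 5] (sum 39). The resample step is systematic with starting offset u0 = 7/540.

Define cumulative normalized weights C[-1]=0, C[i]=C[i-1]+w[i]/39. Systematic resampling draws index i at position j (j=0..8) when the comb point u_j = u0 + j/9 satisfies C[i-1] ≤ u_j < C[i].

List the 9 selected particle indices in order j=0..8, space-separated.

C = [0, 4/39, 8/39, 14/39, 20/39, 8/13, 25/39, 34/39, 1]
j=0: u_0=7/540 ∈ [0, 4/39) → index 1
j=1: u_1=67/540 ∈ [4/39, 8/39) → index 2
j=2: u_2=127/540 ∈ [8/39, 14/39) → index 3
j=3: u_3=187/540 ∈ [8/39, 14/39) → index 3
j=4: u_4=247/540 ∈ [14/39, 20/39) → index 4
j=5: u_5=307/540 ∈ [20/39, 8/13) → index 5
j=6: u_6=367/540 ∈ [25/39, 34/39) → index 7
j=7: u_7=427/540 ∈ [25/39, 34/39) → index 7
j=8: u_8=487/540 ∈ [34/39, 1) → index 8

1 2 3 3 4 5 7 7 8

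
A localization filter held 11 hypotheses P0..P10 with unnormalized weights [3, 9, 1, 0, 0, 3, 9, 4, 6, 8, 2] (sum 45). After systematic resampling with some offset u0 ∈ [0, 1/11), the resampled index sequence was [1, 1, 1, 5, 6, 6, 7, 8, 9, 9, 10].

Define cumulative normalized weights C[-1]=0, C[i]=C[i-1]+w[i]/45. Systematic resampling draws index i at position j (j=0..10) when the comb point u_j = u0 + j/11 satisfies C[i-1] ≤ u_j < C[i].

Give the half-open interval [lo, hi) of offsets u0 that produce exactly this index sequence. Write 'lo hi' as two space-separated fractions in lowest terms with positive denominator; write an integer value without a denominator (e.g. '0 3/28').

C = [1/15, 4/15, 13/45, 13/45, 13/45, 16/45, 5/9, 29/45, 7/9, 43/45, 1]
j=0 picked index 1: u0 ∈ [1/15, 4/15)
j=1 picked index 1: u0 ∈ [-4/165, 29/165)
j=2 picked index 1: u0 ∈ [-19/165, 14/165)
j=3 picked index 5: u0 ∈ [8/495, 41/495)
j=4 picked index 6: u0 ∈ [-4/495, 19/99)
j=5 picked index 6: u0 ∈ [-49/495, 10/99)
j=6 picked index 7: u0 ∈ [1/99, 49/495)
j=7 picked index 8: u0 ∈ [4/495, 14/99)
j=8 picked index 9: u0 ∈ [5/99, 113/495)
j=9 picked index 9: u0 ∈ [-4/99, 68/495)
j=10 picked index 10: u0 ∈ [23/495, 1/11)
intersection: [1/15, 41/495)

1/15 41/495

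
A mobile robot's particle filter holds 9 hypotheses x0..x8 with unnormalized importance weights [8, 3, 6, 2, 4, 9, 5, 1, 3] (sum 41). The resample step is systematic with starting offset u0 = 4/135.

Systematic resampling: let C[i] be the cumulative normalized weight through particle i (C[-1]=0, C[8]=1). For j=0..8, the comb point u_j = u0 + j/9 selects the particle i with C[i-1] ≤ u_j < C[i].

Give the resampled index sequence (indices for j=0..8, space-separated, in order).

0 0 1 2 4 5 5 6 7

C = [8/41, 11/41, 17/41, 19/41, 23/41, 32/41, 37/41, 38/41, 1]
j=0: u_0=4/135 ∈ [0, 8/41) → index 0
j=1: u_1=19/135 ∈ [0, 8/41) → index 0
j=2: u_2=34/135 ∈ [8/41, 11/41) → index 1
j=3: u_3=49/135 ∈ [11/41, 17/41) → index 2
j=4: u_4=64/135 ∈ [19/41, 23/41) → index 4
j=5: u_5=79/135 ∈ [23/41, 32/41) → index 5
j=6: u_6=94/135 ∈ [23/41, 32/41) → index 5
j=7: u_7=109/135 ∈ [32/41, 37/41) → index 6
j=8: u_8=124/135 ∈ [37/41, 38/41) → index 7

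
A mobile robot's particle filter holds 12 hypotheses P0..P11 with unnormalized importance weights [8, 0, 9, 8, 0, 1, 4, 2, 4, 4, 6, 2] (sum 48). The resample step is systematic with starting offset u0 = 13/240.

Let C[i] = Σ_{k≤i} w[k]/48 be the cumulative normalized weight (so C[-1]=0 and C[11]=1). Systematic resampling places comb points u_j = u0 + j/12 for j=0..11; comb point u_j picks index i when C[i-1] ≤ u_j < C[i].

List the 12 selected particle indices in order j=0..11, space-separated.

0 0 2 2 3 3 6 7 8 9 10 11

C = [1/6, 1/6, 17/48, 25/48, 25/48, 13/24, 5/8, 2/3, 3/4, 5/6, 23/24, 1]
j=0: u_0=13/240 ∈ [0, 1/6) → index 0
j=1: u_1=11/80 ∈ [0, 1/6) → index 0
j=2: u_2=53/240 ∈ [1/6, 17/48) → index 2
j=3: u_3=73/240 ∈ [1/6, 17/48) → index 2
j=4: u_4=31/80 ∈ [17/48, 25/48) → index 3
j=5: u_5=113/240 ∈ [17/48, 25/48) → index 3
j=6: u_6=133/240 ∈ [13/24, 5/8) → index 6
j=7: u_7=51/80 ∈ [5/8, 2/3) → index 7
j=8: u_8=173/240 ∈ [2/3, 3/4) → index 8
j=9: u_9=193/240 ∈ [3/4, 5/6) → index 9
j=10: u_10=71/80 ∈ [5/6, 23/24) → index 10
j=11: u_11=233/240 ∈ [23/24, 1) → index 11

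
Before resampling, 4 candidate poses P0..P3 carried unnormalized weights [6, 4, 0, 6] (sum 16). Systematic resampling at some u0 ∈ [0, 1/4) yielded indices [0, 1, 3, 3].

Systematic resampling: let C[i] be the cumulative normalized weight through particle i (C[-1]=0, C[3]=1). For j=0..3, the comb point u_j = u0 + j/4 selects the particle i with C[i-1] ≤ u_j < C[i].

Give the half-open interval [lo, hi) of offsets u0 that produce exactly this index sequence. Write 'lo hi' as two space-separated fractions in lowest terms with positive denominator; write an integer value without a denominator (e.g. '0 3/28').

C = [3/8, 5/8, 5/8, 1]
j=0 picked index 0: u0 ∈ [0, 3/8)
j=1 picked index 1: u0 ∈ [1/8, 3/8)
j=2 picked index 3: u0 ∈ [1/8, 1/2)
j=3 picked index 3: u0 ∈ [-1/8, 1/4)
intersection: [1/8, 1/4)

1/8 1/4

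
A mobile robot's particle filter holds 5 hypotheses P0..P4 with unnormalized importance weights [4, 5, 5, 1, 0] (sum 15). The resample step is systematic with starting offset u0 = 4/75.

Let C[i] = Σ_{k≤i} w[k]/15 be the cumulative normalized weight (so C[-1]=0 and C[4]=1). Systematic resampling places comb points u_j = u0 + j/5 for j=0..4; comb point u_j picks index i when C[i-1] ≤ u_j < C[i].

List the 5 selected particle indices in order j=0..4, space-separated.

C = [4/15, 3/5, 14/15, 1, 1]
j=0: u_0=4/75 ∈ [0, 4/15) → index 0
j=1: u_1=19/75 ∈ [0, 4/15) → index 0
j=2: u_2=34/75 ∈ [4/15, 3/5) → index 1
j=3: u_3=49/75 ∈ [3/5, 14/15) → index 2
j=4: u_4=64/75 ∈ [3/5, 14/15) → index 2

0 0 1 2 2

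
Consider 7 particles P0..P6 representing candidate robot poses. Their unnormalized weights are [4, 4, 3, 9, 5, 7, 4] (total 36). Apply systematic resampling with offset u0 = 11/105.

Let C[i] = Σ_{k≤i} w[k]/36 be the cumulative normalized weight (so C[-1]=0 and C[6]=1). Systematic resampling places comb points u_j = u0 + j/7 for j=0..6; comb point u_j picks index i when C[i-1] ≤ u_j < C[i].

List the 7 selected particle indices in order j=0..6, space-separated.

C = [1/9, 2/9, 11/36, 5/9, 25/36, 8/9, 1]
j=0: u_0=11/105 ∈ [0, 1/9) → index 0
j=1: u_1=26/105 ∈ [2/9, 11/36) → index 2
j=2: u_2=41/105 ∈ [11/36, 5/9) → index 3
j=3: u_3=8/15 ∈ [11/36, 5/9) → index 3
j=4: u_4=71/105 ∈ [5/9, 25/36) → index 4
j=5: u_5=86/105 ∈ [25/36, 8/9) → index 5
j=6: u_6=101/105 ∈ [8/9, 1) → index 6

0 2 3 3 4 5 6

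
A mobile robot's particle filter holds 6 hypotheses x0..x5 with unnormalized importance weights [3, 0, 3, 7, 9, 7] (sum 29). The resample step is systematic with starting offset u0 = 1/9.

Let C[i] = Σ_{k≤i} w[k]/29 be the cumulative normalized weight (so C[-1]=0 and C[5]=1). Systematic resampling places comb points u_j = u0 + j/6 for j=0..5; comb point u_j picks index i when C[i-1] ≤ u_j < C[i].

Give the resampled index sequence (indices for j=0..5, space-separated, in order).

C = [3/29, 3/29, 6/29, 13/29, 22/29, 1]
j=0: u_0=1/9 ∈ [3/29, 6/29) → index 2
j=1: u_1=5/18 ∈ [6/29, 13/29) → index 3
j=2: u_2=4/9 ∈ [6/29, 13/29) → index 3
j=3: u_3=11/18 ∈ [13/29, 22/29) → index 4
j=4: u_4=7/9 ∈ [22/29, 1) → index 5
j=5: u_5=17/18 ∈ [22/29, 1) → index 5

2 3 3 4 5 5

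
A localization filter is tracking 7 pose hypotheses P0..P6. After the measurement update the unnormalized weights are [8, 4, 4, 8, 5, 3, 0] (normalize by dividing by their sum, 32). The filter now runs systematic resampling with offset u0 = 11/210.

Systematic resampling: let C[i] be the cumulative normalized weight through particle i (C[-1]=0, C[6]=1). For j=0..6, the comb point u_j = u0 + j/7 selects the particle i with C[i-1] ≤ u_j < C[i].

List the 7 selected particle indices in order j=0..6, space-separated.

0 0 1 2 3 4 5

C = [1/4, 3/8, 1/2, 3/4, 29/32, 1, 1]
j=0: u_0=11/210 ∈ [0, 1/4) → index 0
j=1: u_1=41/210 ∈ [0, 1/4) → index 0
j=2: u_2=71/210 ∈ [1/4, 3/8) → index 1
j=3: u_3=101/210 ∈ [3/8, 1/2) → index 2
j=4: u_4=131/210 ∈ [1/2, 3/4) → index 3
j=5: u_5=23/30 ∈ [3/4, 29/32) → index 4
j=6: u_6=191/210 ∈ [29/32, 1) → index 5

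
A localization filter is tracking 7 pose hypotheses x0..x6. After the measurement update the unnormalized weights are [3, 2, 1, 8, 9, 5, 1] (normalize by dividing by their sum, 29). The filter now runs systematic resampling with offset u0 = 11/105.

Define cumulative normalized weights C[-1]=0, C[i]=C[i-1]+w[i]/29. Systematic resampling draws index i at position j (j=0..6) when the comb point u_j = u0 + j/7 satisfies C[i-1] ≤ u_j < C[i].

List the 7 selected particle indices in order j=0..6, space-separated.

C = [3/29, 5/29, 6/29, 14/29, 23/29, 28/29, 1]
j=0: u_0=11/105 ∈ [3/29, 5/29) → index 1
j=1: u_1=26/105 ∈ [6/29, 14/29) → index 3
j=2: u_2=41/105 ∈ [6/29, 14/29) → index 3
j=3: u_3=8/15 ∈ [14/29, 23/29) → index 4
j=4: u_4=71/105 ∈ [14/29, 23/29) → index 4
j=5: u_5=86/105 ∈ [23/29, 28/29) → index 5
j=6: u_6=101/105 ∈ [23/29, 28/29) → index 5

1 3 3 4 4 5 5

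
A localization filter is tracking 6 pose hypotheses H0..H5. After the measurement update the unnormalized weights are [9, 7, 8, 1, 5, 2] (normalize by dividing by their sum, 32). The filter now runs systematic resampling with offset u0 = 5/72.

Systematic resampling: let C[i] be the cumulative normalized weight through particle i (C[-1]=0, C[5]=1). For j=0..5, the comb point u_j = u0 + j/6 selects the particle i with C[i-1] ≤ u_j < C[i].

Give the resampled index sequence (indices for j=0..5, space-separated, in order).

0 0 1 2 2 4

C = [9/32, 1/2, 3/4, 25/32, 15/16, 1]
j=0: u_0=5/72 ∈ [0, 9/32) → index 0
j=1: u_1=17/72 ∈ [0, 9/32) → index 0
j=2: u_2=29/72 ∈ [9/32, 1/2) → index 1
j=3: u_3=41/72 ∈ [1/2, 3/4) → index 2
j=4: u_4=53/72 ∈ [1/2, 3/4) → index 2
j=5: u_5=65/72 ∈ [25/32, 15/16) → index 4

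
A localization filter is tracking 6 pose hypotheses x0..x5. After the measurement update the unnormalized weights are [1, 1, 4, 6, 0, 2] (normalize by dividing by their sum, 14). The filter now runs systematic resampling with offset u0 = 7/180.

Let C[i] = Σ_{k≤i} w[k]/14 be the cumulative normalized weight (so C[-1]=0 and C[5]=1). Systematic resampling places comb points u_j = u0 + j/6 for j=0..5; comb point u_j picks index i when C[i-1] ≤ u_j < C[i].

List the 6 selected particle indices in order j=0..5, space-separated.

C = [1/14, 1/7, 3/7, 6/7, 6/7, 1]
j=0: u_0=7/180 ∈ [0, 1/14) → index 0
j=1: u_1=37/180 ∈ [1/7, 3/7) → index 2
j=2: u_2=67/180 ∈ [1/7, 3/7) → index 2
j=3: u_3=97/180 ∈ [3/7, 6/7) → index 3
j=4: u_4=127/180 ∈ [3/7, 6/7) → index 3
j=5: u_5=157/180 ∈ [6/7, 1) → index 5

0 2 2 3 3 5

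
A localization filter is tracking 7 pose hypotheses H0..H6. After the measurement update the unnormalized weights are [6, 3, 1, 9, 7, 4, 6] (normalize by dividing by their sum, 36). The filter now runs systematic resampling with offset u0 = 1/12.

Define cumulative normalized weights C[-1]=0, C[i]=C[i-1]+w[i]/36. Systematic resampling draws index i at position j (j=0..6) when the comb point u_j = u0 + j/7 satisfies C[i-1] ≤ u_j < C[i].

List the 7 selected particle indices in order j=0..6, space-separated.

C = [1/6, 1/4, 5/18, 19/36, 13/18, 5/6, 1]
j=0: u_0=1/12 ∈ [0, 1/6) → index 0
j=1: u_1=19/84 ∈ [1/6, 1/4) → index 1
j=2: u_2=31/84 ∈ [5/18, 19/36) → index 3
j=3: u_3=43/84 ∈ [5/18, 19/36) → index 3
j=4: u_4=55/84 ∈ [19/36, 13/18) → index 4
j=5: u_5=67/84 ∈ [13/18, 5/6) → index 5
j=6: u_6=79/84 ∈ [5/6, 1) → index 6

0 1 3 3 4 5 6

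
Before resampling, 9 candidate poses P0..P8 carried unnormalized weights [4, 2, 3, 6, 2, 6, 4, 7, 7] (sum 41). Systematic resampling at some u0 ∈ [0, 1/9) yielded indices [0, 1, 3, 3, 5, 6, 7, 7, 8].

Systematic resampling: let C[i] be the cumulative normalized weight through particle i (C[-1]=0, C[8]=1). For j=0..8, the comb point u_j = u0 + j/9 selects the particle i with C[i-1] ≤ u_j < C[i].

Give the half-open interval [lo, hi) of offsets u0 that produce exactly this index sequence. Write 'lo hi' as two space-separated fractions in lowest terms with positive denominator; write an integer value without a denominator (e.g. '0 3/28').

2/369 4/123

C = [4/41, 6/41, 9/41, 15/41, 17/41, 23/41, 27/41, 34/41, 1]
j=0 picked index 0: u0 ∈ [0, 4/41)
j=1 picked index 1: u0 ∈ [-5/369, 13/369)
j=2 picked index 3: u0 ∈ [-1/369, 53/369)
j=3 picked index 3: u0 ∈ [-14/123, 4/123)
j=4 picked index 5: u0 ∈ [-11/369, 43/369)
j=5 picked index 6: u0 ∈ [2/369, 38/369)
j=6 picked index 7: u0 ∈ [-1/123, 20/123)
j=7 picked index 7: u0 ∈ [-44/369, 19/369)
j=8 picked index 8: u0 ∈ [-22/369, 1/9)
intersection: [2/369, 4/123)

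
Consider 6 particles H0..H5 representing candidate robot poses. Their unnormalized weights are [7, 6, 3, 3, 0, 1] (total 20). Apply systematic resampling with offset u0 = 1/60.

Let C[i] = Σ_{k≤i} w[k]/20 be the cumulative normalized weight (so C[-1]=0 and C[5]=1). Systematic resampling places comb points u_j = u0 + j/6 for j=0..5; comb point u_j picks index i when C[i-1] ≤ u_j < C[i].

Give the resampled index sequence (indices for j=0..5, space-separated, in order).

0 0 1 1 2 3

C = [7/20, 13/20, 4/5, 19/20, 19/20, 1]
j=0: u_0=1/60 ∈ [0, 7/20) → index 0
j=1: u_1=11/60 ∈ [0, 7/20) → index 0
j=2: u_2=7/20 ∈ [7/20, 13/20) → index 1
j=3: u_3=31/60 ∈ [7/20, 13/20) → index 1
j=4: u_4=41/60 ∈ [13/20, 4/5) → index 2
j=5: u_5=17/20 ∈ [4/5, 19/20) → index 3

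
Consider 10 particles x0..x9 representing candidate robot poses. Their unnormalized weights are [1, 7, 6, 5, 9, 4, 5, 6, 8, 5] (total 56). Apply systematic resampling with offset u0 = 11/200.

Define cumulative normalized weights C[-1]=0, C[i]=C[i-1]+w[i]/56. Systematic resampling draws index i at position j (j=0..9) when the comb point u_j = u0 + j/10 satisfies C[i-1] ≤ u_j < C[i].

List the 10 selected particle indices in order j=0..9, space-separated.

C = [1/56, 1/7, 1/4, 19/56, 1/2, 4/7, 37/56, 43/56, 51/56, 1]
j=0: u_0=11/200 ∈ [1/56, 1/7) → index 1
j=1: u_1=31/200 ∈ [1/7, 1/4) → index 2
j=2: u_2=51/200 ∈ [1/4, 19/56) → index 3
j=3: u_3=71/200 ∈ [19/56, 1/2) → index 4
j=4: u_4=91/200 ∈ [19/56, 1/2) → index 4
j=5: u_5=111/200 ∈ [1/2, 4/7) → index 5
j=6: u_6=131/200 ∈ [4/7, 37/56) → index 6
j=7: u_7=151/200 ∈ [37/56, 43/56) → index 7
j=8: u_8=171/200 ∈ [43/56, 51/56) → index 8
j=9: u_9=191/200 ∈ [51/56, 1) → index 9

1 2 3 4 4 5 6 7 8 9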